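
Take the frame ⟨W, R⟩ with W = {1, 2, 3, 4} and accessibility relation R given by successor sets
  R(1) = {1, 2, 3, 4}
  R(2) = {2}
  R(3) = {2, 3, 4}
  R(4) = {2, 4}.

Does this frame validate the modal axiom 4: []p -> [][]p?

Axiom 4 corresponds to the accessibility relation being transitive.
Transitive: yes — every two-step R-path is closed by a direct edge.

Yes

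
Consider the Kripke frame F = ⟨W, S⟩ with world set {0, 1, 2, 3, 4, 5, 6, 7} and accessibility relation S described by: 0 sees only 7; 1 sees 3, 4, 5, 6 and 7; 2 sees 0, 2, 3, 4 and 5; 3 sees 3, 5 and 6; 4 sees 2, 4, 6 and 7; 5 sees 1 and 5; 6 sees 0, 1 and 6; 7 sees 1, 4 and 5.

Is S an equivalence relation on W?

Reflexive: no — 0 is not related to itself.
Symmetric: no — 0 S 7 but not 7 S 0.
Transitive: no — 0 S 7 and 7 S 1, but not 0 S 1.
So S is not an equivalence relation.

No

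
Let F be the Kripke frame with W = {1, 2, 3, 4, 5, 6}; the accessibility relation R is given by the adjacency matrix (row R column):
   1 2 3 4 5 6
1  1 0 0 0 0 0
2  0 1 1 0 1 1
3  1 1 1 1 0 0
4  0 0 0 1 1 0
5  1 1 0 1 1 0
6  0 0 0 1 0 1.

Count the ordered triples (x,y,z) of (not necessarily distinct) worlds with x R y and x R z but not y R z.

Enumerating: (2,3,5), (2,3,6), (2,5,3), (2,5,6), (2,6,2), (2,6,3), (2,6,5), (3,1,2), (3,1,3), (3,1,4), (3,2,1), (3,2,4), … and 11 more.
Total: 23.

23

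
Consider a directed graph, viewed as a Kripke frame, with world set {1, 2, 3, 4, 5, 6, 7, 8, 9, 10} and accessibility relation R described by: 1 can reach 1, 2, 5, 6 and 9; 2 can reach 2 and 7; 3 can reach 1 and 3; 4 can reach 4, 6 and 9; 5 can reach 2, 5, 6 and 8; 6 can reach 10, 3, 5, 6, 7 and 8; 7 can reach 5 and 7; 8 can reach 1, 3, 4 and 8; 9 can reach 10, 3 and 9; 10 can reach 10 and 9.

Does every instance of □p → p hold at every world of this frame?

By correspondence theory, T is valid on a frame iff R is reflexive.
Reflexive: yes — every world is R-related to itself.

Yes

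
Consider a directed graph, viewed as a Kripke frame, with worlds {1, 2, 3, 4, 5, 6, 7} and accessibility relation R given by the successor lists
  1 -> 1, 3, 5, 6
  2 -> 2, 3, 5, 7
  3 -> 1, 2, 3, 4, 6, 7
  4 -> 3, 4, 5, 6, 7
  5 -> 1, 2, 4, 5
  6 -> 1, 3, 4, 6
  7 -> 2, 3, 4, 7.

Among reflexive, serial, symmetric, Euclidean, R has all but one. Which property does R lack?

Reflexive: yes — every world is R-related to itself.
Serial: yes — every world has a successor (e.g. 1 R 1).
Symmetric: yes — every pair in R has its reverse in R.
Euclidean: no — 1 R 3 and 1 R 5, but not 3 R 5.
Only Euclidean fails.

Euclidean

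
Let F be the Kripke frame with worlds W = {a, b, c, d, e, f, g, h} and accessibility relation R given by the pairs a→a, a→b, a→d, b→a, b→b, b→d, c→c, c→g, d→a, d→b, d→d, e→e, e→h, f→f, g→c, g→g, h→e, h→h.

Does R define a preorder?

Reflexive: yes — every world is R-related to itself.
Transitive: yes — every two-step R-path is closed by a direct edge.
So R is a preorder.

Yes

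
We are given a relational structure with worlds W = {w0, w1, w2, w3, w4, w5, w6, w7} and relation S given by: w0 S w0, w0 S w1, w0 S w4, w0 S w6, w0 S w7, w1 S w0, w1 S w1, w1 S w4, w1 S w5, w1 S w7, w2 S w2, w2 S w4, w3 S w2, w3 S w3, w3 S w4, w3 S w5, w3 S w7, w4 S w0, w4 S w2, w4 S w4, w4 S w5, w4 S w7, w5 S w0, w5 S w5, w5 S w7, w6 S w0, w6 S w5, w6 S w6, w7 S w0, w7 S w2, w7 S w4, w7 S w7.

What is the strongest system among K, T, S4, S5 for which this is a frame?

Reflexive (axiom T): yes — every world is S-related to itself.
Transitive (axiom 4): no — w0 S w1 and w1 S w5, but not w0 S w5.
Euclidean (axiom 5): no — w0 S w1 and w0 S w6, but not w1 S w6.
So F validates K, T; S4 would additionally require S to be transitive. The strongest is T.

T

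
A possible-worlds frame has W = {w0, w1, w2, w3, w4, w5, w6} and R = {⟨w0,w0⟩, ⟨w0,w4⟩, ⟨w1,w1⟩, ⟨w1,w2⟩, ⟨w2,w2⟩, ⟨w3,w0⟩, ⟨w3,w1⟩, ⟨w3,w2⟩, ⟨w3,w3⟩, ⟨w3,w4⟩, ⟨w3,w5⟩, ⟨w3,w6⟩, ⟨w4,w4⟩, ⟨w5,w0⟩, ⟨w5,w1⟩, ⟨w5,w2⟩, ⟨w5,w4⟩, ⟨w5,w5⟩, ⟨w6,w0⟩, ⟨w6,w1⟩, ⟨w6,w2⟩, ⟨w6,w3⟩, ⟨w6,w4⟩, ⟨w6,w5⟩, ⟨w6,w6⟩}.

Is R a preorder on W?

Yes

Reflexive: yes — every world is R-related to itself.
Transitive: yes — every two-step R-path is closed by a direct edge.
So R is a preorder.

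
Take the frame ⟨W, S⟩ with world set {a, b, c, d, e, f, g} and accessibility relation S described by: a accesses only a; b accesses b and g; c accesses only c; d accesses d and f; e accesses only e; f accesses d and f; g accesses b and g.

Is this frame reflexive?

Reflexive: yes — every world is S-related to itself.

Yes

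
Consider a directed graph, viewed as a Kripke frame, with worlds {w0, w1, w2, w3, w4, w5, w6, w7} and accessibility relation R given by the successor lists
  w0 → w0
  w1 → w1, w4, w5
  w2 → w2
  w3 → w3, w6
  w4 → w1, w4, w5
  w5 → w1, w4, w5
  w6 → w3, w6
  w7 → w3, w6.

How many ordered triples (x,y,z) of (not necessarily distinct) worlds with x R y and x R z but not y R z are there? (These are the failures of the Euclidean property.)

0

R is Euclidean; there are no such tuples.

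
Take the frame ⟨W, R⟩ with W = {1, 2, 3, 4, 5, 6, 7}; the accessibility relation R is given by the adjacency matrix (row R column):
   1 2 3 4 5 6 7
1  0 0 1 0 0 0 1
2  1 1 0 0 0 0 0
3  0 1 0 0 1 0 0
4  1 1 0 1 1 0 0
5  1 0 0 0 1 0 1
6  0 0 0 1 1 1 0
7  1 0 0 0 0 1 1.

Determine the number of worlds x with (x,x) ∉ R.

Enumerating: 1, 3.

2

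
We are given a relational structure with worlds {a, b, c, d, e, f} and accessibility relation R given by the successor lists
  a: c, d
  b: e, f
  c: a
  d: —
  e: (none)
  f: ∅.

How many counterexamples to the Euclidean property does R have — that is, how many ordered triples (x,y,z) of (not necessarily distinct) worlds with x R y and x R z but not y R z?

Enumerating: (a,c,c), (a,c,d), (a,d,c), (a,d,d), (b,e,e), (b,e,f), (b,f,e), (b,f,f), (c,a,a).

9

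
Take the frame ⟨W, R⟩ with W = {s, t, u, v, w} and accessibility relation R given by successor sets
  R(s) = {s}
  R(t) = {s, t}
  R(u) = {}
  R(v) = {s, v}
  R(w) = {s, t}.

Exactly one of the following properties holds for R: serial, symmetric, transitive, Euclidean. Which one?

transitive

Serial: no — u has no R-successor.
Symmetric: no — t R s but not s R t.
Transitive: yes — every two-step R-path is closed by a direct edge.
Euclidean: no — w R s and w R t, but not s R t.
Only transitive holds.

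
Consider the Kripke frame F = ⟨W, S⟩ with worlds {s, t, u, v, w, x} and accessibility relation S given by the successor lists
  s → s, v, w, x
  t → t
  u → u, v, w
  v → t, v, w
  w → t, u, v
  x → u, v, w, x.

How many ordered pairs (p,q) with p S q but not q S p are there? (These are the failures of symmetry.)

9

Enumerating: (s,v), (s,w), (s,x), (u,v), (v,t), (w,t), (x,u), (x,v), (x,w).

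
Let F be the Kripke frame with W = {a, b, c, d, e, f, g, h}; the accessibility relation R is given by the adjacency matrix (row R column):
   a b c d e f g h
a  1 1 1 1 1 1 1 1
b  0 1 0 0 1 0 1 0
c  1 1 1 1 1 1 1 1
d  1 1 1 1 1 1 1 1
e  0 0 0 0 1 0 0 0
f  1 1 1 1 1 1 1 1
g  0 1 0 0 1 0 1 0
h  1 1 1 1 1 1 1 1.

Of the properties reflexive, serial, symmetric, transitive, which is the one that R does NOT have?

Reflexive: yes — every world is R-related to itself.
Serial: yes — every world has a successor (e.g. a R a).
Symmetric: no — a R b but not b R a.
Transitive: yes — every two-step R-path is closed by a direct edge.
Only symmetric fails.

symmetric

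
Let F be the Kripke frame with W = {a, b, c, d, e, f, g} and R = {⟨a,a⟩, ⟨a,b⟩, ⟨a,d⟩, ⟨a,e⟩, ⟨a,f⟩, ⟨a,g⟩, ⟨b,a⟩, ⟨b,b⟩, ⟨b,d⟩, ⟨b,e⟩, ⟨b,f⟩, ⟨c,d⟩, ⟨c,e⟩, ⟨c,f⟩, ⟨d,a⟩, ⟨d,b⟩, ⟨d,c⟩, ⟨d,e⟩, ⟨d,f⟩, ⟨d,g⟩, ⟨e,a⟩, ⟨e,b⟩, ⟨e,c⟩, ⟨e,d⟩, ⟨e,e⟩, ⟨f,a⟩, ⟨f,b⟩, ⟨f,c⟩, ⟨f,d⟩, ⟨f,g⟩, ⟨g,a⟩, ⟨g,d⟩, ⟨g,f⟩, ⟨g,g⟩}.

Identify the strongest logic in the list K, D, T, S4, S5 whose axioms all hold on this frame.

Serial (axiom D): yes — every world has a successor (e.g. a R a).
Reflexive (axiom T): no — c is not related to itself.
Transitive (axiom 4): no — a R d and d R c, but not a R c.
Euclidean (axiom 5): no — a R b and a R g, but not b R g.
So F validates K, D; T would additionally require R to be reflexive. The strongest is D.

D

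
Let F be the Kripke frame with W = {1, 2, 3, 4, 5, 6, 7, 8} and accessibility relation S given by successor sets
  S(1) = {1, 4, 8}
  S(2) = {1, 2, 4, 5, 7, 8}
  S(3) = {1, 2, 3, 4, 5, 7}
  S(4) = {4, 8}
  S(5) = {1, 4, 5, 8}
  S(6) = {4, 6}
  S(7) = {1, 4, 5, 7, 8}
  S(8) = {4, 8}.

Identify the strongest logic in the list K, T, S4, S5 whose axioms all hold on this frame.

Reflexive (axiom T): yes — every world is S-related to itself.
Transitive (axiom 4): no — 3 S 1 and 1 S 8, but not 3 S 8.
Euclidean (axiom 5): no — 2 S 1 and 2 S 5, but not 1 S 5.
So F validates K, T; S4 would additionally require S to be transitive. The strongest is T.

T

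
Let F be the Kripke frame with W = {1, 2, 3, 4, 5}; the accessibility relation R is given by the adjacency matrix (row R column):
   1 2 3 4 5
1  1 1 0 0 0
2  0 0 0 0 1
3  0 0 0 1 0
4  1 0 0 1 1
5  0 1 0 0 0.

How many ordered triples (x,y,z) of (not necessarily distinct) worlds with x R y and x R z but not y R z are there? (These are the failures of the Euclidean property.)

9

Enumerating: (1,2,1), (1,2,2), (2,5,5), (4,1,4), (4,1,5), (4,5,1), (4,5,4), (4,5,5), (5,2,2).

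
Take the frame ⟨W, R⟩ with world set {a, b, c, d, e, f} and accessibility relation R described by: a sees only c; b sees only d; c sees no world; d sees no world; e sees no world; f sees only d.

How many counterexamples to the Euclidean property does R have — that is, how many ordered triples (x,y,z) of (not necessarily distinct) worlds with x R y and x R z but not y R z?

3

Enumerating: (a,c,c), (b,d,d), (f,d,d).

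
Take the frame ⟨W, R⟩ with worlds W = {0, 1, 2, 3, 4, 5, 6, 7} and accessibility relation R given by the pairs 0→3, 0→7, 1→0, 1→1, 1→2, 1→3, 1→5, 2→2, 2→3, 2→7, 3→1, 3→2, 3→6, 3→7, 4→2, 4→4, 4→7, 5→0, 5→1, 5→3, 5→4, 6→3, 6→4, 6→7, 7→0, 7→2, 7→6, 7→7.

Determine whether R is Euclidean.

No

Euclidean: no — 0 R 7 and 0 R 3, but not 7 R 3.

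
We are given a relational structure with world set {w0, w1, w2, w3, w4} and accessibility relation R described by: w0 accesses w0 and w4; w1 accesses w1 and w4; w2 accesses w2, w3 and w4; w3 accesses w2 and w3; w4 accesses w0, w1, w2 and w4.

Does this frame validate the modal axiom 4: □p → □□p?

Axiom 4 corresponds to the accessibility relation being transitive.
Transitive: no — w0 R w4 and w4 R w1, but not w0 R w1.

No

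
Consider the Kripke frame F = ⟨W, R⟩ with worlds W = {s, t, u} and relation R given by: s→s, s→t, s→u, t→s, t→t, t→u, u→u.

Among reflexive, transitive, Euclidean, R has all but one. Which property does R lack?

Euclidean

Reflexive: yes — every world is R-related to itself.
Transitive: yes — every two-step R-path is closed by a direct edge.
Euclidean: no — s R u and s R t, but not u R t.
Only Euclidean fails.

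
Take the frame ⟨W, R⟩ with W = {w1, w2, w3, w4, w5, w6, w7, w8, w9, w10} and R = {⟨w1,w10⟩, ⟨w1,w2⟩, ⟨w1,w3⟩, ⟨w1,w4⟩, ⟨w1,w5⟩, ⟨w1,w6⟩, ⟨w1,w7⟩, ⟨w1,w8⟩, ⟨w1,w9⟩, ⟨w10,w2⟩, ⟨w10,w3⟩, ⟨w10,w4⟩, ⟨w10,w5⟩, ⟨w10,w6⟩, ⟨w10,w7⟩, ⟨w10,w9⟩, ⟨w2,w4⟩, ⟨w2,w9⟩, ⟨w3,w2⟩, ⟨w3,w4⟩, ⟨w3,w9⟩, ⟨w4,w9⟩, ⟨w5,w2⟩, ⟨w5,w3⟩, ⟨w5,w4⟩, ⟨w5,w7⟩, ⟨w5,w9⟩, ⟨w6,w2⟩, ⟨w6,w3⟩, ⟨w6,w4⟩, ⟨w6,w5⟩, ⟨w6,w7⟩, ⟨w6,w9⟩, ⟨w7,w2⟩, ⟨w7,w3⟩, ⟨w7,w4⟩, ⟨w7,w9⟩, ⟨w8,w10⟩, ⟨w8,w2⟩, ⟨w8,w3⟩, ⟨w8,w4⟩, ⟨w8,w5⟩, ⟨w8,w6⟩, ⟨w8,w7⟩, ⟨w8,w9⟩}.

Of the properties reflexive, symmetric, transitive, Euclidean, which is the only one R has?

Reflexive: no — w1 is not related to itself.
Symmetric: no — w1 R w10 but not w10 R w1.
Transitive: yes — every two-step R-path is closed by a direct edge.
Euclidean: no — w1 R w10 and w1 R w8, but not w10 R w8.
Only transitive holds.

transitive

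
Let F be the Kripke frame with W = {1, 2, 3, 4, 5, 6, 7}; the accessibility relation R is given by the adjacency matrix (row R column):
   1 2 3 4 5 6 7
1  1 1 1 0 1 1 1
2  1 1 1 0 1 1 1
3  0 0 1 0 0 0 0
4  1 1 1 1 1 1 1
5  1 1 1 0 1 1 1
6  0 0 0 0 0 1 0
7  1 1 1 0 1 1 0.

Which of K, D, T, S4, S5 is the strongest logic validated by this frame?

D

Serial (axiom D): yes — every world has a successor (e.g. 1 R 1).
Reflexive (axiom T): no — 7 is not related to itself.
Transitive (axiom 4): no — 7 R 1 and 1 R 7, but not 7 R 7.
Euclidean (axiom 5): no — 1 R 3 and 1 R 2, but not 3 R 2.
So F validates K, D; T would additionally require R to be reflexive. The strongest is D.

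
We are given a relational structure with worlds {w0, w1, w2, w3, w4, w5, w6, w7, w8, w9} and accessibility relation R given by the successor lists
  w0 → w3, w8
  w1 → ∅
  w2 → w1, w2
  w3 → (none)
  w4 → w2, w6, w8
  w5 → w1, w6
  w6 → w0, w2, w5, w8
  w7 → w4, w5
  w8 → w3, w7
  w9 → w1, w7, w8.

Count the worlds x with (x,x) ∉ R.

Enumerating: w0, w1, w3, w4, w5, w6, w7, w8, w9.

9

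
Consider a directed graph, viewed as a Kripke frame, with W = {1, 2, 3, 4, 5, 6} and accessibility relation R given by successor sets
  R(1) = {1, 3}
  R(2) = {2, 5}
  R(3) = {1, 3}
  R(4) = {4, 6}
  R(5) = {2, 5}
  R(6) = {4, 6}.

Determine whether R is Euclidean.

Euclidean: yes — any two successors of a common world are R-related.

Yes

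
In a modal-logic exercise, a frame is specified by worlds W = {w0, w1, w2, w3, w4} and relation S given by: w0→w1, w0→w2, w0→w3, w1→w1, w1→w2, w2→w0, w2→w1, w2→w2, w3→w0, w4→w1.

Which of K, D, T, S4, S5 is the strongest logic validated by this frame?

D

Serial (axiom D): yes — every world has a successor (e.g. w0 S w1).
Reflexive (axiom T): no — w0 is not related to itself.
Transitive (axiom 4): no — w1 S w2 and w2 S w0, but not w1 S w0.
Euclidean (axiom 5): no — w0 S w1 and w0 S w3, but not w1 S w3.
So F validates K, D; T would additionally require S to be reflexive. The strongest is D.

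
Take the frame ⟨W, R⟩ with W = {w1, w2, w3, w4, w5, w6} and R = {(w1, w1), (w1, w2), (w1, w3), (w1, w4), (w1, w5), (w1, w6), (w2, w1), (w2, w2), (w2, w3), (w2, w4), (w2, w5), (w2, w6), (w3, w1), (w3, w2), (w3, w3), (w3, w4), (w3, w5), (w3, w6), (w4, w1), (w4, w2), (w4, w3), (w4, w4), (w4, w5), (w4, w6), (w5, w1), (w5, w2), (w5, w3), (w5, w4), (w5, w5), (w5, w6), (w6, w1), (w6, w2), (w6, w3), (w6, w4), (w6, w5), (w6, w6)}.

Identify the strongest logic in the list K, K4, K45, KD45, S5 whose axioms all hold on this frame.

Transitive (axiom 4): yes — every two-step R-path is closed by a direct edge.
Euclidean (axiom 5): yes — any two successors of a common world are R-related.
Serial (axiom D): yes — every world has a successor (e.g. w1 R w1).
Reflexive (axiom T): yes — every world is R-related to itself.
So F validates K, K4, K45, KD45, S5. The strongest is S5.

S5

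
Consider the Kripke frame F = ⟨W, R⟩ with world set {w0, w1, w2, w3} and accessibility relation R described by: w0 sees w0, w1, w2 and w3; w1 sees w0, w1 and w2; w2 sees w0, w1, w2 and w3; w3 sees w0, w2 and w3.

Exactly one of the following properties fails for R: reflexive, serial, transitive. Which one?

transitive

Reflexive: yes — every world is R-related to itself.
Serial: yes — every world has a successor (e.g. w0 R w0).
Transitive: no — w1 R w0 and w0 R w3, but not w1 R w3.
Only transitive fails.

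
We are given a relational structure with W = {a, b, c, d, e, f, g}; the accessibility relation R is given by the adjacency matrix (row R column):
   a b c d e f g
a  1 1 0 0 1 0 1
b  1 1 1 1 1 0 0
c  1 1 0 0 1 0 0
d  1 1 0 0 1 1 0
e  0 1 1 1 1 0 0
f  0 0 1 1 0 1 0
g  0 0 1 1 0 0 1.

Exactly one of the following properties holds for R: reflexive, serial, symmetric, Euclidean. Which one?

Reflexive: no — c is not related to itself.
Serial: yes — every world has a successor (e.g. a R a).
Symmetric: no — a R e but not e R a.
Euclidean: no — a R b and a R g, but not b R g.
Only serial holds.

serial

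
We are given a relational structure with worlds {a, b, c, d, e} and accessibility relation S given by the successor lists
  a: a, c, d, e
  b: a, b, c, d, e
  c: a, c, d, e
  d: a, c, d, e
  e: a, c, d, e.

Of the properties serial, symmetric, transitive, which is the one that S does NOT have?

symmetric

Serial: yes — every world has a successor (e.g. a S a).
Symmetric: no — b S a but not a S b.
Transitive: yes — every two-step S-path is closed by a direct edge.
Only symmetric fails.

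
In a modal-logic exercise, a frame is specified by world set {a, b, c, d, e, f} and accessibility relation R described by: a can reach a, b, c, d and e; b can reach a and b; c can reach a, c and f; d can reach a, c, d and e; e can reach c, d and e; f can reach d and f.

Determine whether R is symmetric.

No

Symmetric: no — a R e but not e R a.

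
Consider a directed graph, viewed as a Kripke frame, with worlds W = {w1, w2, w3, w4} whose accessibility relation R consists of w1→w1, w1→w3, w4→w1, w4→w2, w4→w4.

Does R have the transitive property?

Transitive: no — w4 R w1 and w1 R w3, but not w4 R w3.

No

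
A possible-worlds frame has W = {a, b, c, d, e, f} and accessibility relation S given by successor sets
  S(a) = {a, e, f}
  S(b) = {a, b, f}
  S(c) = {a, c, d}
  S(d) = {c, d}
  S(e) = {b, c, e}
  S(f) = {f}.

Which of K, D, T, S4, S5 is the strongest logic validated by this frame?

Serial (axiom D): yes — every world has a successor (e.g. a S a).
Reflexive (axiom T): yes — every world is S-related to itself.
Transitive (axiom 4): no — a S e and e S b, but not a S b.
Euclidean (axiom 5): no — a S e and a S f, but not e S f.
So F validates K, D, T; S4 would additionally require S to be transitive. The strongest is T.

T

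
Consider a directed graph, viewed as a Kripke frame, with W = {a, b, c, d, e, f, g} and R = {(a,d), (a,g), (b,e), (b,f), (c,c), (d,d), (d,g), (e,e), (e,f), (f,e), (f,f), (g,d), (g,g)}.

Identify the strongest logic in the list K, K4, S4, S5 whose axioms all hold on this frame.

Transitive (axiom 4): yes — every two-step R-path is closed by a direct edge.
Reflexive (axiom T): no — a is not related to itself.
Euclidean (axiom 5): yes — any two successors of a common world are R-related.
So F validates K, K4; S4 would additionally require R to be reflexive. The strongest is K4.

K4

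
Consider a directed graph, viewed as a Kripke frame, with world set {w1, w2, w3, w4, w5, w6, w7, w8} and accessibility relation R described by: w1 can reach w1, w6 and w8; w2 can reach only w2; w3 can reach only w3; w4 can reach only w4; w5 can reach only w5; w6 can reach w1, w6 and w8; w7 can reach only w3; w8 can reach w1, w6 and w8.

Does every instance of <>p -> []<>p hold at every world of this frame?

Axiom 5 corresponds to the accessibility relation being Euclidean.
Euclidean: yes — any two successors of a common world are R-related.

Yes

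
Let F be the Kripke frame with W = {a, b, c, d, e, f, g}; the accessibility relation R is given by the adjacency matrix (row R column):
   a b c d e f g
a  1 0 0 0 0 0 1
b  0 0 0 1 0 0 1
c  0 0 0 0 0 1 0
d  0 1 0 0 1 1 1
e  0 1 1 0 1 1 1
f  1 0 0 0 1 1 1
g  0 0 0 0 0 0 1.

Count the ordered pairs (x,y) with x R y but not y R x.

Enumerating: (a,g), (b,g), (c,f), (d,e), (d,f), (d,g), (e,b), (e,c), (e,g), (f,a), (f,g).

11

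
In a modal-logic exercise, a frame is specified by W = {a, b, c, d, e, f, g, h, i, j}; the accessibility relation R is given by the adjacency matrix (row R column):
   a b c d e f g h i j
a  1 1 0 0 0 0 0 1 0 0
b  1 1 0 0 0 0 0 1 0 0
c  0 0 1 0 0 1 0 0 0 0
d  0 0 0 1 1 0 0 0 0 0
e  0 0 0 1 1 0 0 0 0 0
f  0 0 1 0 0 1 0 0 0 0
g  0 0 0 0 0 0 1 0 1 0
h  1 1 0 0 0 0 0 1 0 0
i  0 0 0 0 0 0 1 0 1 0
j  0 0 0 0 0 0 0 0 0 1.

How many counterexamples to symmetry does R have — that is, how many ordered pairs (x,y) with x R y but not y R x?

0

R is symmetric; there are no such tuples.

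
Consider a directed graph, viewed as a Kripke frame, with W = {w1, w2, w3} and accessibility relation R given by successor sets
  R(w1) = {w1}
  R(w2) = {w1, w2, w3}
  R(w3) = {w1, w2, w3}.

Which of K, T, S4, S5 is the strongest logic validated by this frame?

Reflexive (axiom T): yes — every world is R-related to itself.
Transitive (axiom 4): yes — every two-step R-path is closed by a direct edge.
Euclidean (axiom 5): no — w2 R w1 and w2 R w3, but not w1 R w3.
So F validates K, T, S4; S5 would additionally require R to be Euclidean. The strongest is S4.

S4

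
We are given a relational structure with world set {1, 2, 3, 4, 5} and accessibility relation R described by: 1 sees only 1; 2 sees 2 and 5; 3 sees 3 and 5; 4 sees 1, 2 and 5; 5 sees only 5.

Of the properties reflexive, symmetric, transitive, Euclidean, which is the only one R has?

Reflexive: no — 4 is not related to itself.
Symmetric: no — 2 R 5 but not 5 R 2.
Transitive: yes — every two-step R-path is closed by a direct edge.
Euclidean: no — 4 R 1 and 4 R 2, but not 1 R 2.
Only transitive holds.

transitive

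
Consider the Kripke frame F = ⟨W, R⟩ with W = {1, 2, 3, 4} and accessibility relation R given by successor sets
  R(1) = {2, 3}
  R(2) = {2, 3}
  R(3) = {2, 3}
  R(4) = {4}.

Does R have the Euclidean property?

Yes

Euclidean: yes — any two successors of a common world are R-related.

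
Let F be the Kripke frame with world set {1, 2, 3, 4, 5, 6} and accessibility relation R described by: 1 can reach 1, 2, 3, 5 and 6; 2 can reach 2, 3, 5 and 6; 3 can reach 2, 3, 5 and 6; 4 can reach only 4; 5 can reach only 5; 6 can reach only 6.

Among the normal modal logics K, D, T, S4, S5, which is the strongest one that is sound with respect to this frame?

S4

Serial (axiom D): yes — every world has a successor (e.g. 1 R 1).
Reflexive (axiom T): yes — every world is R-related to itself.
Transitive (axiom 4): yes — every two-step R-path is closed by a direct edge.
Euclidean (axiom 5): no — 1 R 5 and 1 R 2, but not 5 R 2.
So F validates K, D, T, S4; S5 would additionally require R to be Euclidean. The strongest is S4.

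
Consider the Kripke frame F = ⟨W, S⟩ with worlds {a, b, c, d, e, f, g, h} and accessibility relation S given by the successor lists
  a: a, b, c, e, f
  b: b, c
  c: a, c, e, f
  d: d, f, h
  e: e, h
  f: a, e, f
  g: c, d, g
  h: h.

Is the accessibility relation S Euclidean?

No

Euclidean: no — a S b and a S e, but not b S e.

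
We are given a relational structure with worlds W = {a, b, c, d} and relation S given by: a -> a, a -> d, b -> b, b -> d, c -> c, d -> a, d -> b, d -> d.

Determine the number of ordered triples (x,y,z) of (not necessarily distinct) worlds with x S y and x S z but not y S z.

2

Enumerating: (d,a,b), (d,b,a).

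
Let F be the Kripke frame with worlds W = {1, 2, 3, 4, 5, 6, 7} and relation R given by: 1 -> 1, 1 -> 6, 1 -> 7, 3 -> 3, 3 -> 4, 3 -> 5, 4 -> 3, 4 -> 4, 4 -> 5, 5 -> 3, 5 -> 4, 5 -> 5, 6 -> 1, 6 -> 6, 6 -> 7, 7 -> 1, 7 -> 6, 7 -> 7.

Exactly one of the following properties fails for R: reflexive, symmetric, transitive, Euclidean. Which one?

reflexive

Reflexive: no — 2 is not related to itself.
Symmetric: yes — every pair in R has its reverse in R.
Transitive: yes — every two-step R-path is closed by a direct edge.
Euclidean: yes — any two successors of a common world are R-related.
Only reflexive fails.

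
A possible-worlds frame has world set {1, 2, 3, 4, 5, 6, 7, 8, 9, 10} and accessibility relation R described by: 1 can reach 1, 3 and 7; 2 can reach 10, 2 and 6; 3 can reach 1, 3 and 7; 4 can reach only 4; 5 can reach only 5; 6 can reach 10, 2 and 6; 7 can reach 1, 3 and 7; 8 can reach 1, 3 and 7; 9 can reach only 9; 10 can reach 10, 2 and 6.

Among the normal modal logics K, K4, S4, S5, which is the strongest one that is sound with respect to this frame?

Transitive (axiom 4): yes — every two-step R-path is closed by a direct edge.
Reflexive (axiom T): no — 8 is not related to itself.
Euclidean (axiom 5): yes — any two successors of a common world are R-related.
So F validates K, K4; S4 would additionally require R to be reflexive. The strongest is K4.

K4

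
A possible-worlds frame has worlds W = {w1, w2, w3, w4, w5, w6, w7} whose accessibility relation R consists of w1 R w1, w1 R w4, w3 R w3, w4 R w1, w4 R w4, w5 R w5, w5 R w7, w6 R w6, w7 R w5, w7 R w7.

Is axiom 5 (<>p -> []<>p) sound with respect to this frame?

Axiom 5 corresponds to the accessibility relation being Euclidean.
Euclidean: yes — any two successors of a common world are R-related.

Yes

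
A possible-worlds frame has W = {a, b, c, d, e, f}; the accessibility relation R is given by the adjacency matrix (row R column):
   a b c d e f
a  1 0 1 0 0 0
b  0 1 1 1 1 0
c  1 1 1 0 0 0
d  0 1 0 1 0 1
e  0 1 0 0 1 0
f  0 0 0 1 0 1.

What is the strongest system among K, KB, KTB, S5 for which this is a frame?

Symmetric (axiom B): yes — every pair in R has its reverse in R.
Reflexive (axiom T): yes — every world is R-related to itself.
Euclidean (axiom 5): no — b R c and b R d, but not c R d.
So F validates K, KB, KTB; S5 would additionally require R to be Euclidean. The strongest is KTB.

KTB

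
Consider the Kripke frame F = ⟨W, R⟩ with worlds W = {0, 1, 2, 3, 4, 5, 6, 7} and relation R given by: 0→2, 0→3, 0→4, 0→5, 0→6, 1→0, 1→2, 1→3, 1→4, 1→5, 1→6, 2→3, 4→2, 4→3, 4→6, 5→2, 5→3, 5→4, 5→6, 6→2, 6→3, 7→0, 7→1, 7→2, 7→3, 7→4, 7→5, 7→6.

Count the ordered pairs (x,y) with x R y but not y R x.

28

Enumerating: (0,2), (0,3), (0,4), (0,5), (0,6), (1,0), (1,2), (1,3), (1,4), (1,5), (1,6), (2,3), … and 16 more.
Total: 28.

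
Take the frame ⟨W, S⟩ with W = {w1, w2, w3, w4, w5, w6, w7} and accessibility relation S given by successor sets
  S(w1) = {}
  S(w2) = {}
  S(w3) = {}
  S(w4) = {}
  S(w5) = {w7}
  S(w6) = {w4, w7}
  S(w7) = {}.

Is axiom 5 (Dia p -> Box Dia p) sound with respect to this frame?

No

The schema 5 characterises exactly the Euclidean frames.
Euclidean: no — w6 S w4 and w6 S w7, but not w4 S w7.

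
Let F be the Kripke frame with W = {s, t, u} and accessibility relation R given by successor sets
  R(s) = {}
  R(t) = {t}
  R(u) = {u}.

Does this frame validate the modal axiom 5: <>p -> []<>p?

Yes

The schema 5 characterises exactly the Euclidean frames.
Euclidean: yes — any two successors of a common world are R-related.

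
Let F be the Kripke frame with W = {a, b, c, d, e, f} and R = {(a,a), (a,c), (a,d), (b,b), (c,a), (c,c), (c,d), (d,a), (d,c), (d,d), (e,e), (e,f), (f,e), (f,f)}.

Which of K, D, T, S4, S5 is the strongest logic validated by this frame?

S5

Serial (axiom D): yes — every world has a successor (e.g. a R a).
Reflexive (axiom T): yes — every world is R-related to itself.
Transitive (axiom 4): yes — every two-step R-path is closed by a direct edge.
Euclidean (axiom 5): yes — any two successors of a common world are R-related.
So F validates K, D, T, S4, S5. The strongest is S5.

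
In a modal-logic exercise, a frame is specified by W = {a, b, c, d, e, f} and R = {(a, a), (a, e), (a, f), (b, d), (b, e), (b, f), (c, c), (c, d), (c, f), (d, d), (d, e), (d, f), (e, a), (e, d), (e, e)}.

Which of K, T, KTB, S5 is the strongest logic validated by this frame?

K

Reflexive (axiom T): no — b is not related to itself.
Symmetric (axiom B): no — a R f but not f R a.
Euclidean (axiom 5): no — a R e and a R f, but not e R f.
So F validates K; T would additionally require R to be reflexive. The strongest is K.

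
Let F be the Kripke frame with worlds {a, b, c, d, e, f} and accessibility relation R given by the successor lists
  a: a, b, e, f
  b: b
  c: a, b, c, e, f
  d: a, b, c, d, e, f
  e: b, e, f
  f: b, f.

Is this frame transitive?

Transitive: yes — every two-step R-path is closed by a direct edge.

Yes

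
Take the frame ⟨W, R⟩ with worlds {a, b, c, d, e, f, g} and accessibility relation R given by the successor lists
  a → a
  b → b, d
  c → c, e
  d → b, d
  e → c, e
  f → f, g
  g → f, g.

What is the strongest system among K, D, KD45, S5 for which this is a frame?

Serial (axiom D): yes — every world has a successor (e.g. a R a).
Euclidean (axiom 5): yes — any two successors of a common world are R-related.
Transitive (axiom 4): yes — every two-step R-path is closed by a direct edge.
Reflexive (axiom T): yes — every world is R-related to itself.
So F validates K, D, KD45, S5. The strongest is S5.

S5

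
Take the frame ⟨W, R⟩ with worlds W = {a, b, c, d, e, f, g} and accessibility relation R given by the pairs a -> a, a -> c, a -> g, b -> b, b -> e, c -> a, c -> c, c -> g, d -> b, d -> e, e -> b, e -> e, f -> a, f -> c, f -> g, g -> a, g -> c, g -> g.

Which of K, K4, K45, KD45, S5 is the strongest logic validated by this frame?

Transitive (axiom 4): yes — every two-step R-path is closed by a direct edge.
Euclidean (axiom 5): yes — any two successors of a common world are R-related.
Serial (axiom D): yes — every world has a successor (e.g. a R a).
Reflexive (axiom T): no — d is not related to itself.
So F validates K, K4, K45, KD45; S5 would additionally require R to be reflexive. The strongest is KD45.

KD45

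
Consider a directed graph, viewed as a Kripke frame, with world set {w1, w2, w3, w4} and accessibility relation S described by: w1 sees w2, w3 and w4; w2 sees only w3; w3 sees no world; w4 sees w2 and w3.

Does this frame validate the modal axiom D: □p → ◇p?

Axiom D corresponds to the accessibility relation being serial.
Serial: no — w3 has no S-successor.

No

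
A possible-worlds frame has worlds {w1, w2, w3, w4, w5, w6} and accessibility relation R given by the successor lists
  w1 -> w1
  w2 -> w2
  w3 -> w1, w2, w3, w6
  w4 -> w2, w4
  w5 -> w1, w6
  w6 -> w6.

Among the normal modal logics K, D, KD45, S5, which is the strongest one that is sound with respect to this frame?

D

Serial (axiom D): yes — every world has a successor (e.g. w1 R w1).
Euclidean (axiom 5): no — w3 R w1 and w3 R w2, but not w1 R w2.
Transitive (axiom 4): yes — every two-step R-path is closed by a direct edge.
Reflexive (axiom T): no — w5 is not related to itself.
So F validates K, D; KD45 would additionally require R to be Euclidean. The strongest is D.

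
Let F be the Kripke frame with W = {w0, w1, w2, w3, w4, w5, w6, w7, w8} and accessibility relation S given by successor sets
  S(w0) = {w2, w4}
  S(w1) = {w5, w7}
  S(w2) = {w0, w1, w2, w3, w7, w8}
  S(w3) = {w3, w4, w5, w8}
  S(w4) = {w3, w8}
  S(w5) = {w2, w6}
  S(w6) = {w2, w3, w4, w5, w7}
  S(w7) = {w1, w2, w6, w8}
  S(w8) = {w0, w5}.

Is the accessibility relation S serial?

Yes

Serial: yes — every world has a successor (e.g. w0 S w2).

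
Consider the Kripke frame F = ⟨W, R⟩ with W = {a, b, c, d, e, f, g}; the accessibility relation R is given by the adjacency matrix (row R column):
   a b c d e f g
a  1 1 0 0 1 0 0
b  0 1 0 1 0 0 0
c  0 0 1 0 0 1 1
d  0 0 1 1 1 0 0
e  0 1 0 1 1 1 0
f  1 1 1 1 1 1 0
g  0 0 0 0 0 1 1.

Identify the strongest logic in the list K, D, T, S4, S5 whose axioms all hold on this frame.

T

Serial (axiom D): yes — every world has a successor (e.g. a R a).
Reflexive (axiom T): yes — every world is R-related to itself.
Transitive (axiom 4): no — a R b and b R d, but not a R d.
Euclidean (axiom 5): no — a R b and a R e, but not b R e.
So F validates K, D, T; S4 would additionally require R to be transitive. The strongest is T.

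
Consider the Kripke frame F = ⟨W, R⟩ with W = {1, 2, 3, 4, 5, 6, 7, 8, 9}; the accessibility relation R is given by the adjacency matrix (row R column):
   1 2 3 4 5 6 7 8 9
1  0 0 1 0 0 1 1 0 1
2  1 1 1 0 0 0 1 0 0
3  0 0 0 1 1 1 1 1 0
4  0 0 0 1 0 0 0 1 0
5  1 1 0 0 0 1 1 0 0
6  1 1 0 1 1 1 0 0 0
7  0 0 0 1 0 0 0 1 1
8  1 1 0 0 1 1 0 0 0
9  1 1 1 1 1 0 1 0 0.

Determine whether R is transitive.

Transitive: no — 1 R 3 and 3 R 4, but not 1 R 4.

No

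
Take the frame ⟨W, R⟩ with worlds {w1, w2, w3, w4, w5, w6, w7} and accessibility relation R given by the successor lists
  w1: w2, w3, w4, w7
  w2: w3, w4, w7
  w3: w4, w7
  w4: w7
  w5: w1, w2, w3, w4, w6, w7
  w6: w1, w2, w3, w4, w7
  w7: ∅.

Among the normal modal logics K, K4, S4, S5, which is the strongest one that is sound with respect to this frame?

Transitive (axiom 4): yes — every two-step R-path is closed by a direct edge.
Reflexive (axiom T): no — w1 is not related to itself.
Euclidean (axiom 5): no — w1 R w3 and w1 R w2, but not w3 R w2.
So F validates K, K4; S4 would additionally require R to be reflexive. The strongest is K4.

K4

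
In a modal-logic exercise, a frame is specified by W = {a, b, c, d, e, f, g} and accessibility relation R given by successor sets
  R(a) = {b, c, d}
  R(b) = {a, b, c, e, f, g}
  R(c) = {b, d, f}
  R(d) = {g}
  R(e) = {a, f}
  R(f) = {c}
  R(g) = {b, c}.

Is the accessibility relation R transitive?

No

Transitive: no — a R b and b R e, but not a R e.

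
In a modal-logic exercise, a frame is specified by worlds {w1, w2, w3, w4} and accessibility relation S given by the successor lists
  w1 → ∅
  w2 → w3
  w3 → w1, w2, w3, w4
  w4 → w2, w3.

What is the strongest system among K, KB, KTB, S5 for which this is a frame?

K

Symmetric (axiom B): no — w3 S w1 but not w1 S w3.
Reflexive (axiom T): no — w1 is not related to itself.
Euclidean (axiom 5): no — w3 S w1 and w3 S w2, but not w1 S w2.
So F validates K; KB would additionally require S to be symmetric. The strongest is K.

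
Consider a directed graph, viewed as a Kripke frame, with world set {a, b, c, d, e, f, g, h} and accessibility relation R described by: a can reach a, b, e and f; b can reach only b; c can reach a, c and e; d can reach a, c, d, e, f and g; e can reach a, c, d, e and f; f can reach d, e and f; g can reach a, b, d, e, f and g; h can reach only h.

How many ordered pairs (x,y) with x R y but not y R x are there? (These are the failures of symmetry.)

9

Enumerating: (a,b), (a,f), (c,a), (d,a), (d,c), (g,a), (g,b), (g,e), (g,f).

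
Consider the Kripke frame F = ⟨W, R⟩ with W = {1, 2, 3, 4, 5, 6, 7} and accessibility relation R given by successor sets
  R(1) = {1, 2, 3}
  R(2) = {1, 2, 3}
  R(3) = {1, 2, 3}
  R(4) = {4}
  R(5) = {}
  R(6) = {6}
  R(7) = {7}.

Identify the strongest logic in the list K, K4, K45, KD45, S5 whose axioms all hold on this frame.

Transitive (axiom 4): yes — every two-step R-path is closed by a direct edge.
Euclidean (axiom 5): yes — any two successors of a common world are R-related.
Serial (axiom D): no — 5 has no R-successor.
Reflexive (axiom T): no — 5 is not related to itself.
So F validates K, K4, K45; KD45 would additionally require R to be serial. The strongest is K45.

K45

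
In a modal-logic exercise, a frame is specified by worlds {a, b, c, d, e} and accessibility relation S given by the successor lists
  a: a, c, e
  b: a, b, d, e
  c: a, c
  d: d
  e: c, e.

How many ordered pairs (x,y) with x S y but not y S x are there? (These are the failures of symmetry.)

5

Enumerating: (a,e), (b,a), (b,d), (b,e), (e,c).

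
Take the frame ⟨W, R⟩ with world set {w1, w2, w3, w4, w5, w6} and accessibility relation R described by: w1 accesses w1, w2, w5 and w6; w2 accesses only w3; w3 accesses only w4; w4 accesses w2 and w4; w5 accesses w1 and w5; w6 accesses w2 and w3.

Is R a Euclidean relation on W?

Euclidean: no — w1 R w2 and w1 R w5, but not w2 R w5.

No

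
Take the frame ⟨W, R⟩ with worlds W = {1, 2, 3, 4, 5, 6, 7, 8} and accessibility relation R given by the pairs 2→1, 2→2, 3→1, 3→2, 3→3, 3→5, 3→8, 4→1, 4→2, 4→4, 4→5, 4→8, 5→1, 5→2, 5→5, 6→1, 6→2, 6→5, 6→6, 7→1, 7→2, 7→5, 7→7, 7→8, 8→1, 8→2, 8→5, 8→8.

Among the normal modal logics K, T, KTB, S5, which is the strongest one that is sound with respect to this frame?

K

Reflexive (axiom T): no — 1 is not related to itself.
Symmetric (axiom B): no — 2 R 1 but not 1 R 2.
Euclidean (axiom 5): no — 3 R 1 and 3 R 2, but not 1 R 2.
So F validates K; T would additionally require R to be reflexive. The strongest is K.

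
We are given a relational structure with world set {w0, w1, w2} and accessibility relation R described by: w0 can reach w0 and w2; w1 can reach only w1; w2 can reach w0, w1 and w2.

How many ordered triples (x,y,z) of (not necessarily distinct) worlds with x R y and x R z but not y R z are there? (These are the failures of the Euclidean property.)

3

Enumerating: (w2,w0,w1), (w2,w1,w0), (w2,w1,w2).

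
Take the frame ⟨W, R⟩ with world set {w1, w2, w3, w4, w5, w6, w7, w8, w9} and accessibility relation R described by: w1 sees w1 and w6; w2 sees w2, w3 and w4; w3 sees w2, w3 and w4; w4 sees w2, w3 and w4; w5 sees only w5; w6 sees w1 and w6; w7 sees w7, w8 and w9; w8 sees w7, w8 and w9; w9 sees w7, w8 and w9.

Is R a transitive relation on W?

Yes

Transitive: yes — every two-step R-path is closed by a direct edge.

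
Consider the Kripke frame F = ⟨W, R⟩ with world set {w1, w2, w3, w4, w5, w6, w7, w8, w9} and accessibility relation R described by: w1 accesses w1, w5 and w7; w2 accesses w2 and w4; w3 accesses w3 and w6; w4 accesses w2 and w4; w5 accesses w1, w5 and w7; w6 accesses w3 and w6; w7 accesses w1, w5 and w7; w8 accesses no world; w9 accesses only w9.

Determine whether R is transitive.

Transitive: yes — every two-step R-path is closed by a direct edge.

Yes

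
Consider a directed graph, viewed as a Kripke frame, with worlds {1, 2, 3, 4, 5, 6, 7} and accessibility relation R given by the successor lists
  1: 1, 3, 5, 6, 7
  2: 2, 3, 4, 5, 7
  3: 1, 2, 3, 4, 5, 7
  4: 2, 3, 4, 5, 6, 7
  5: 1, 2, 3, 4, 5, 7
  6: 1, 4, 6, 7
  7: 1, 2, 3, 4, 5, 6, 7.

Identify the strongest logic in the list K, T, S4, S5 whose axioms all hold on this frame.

Reflexive (axiom T): yes — every world is R-related to itself.
Transitive (axiom 4): no — 1 R 3 and 3 R 2, but not 1 R 2.
Euclidean (axiom 5): no — 1 R 3 and 1 R 6, but not 3 R 6.
So F validates K, T; S4 would additionally require R to be transitive. The strongest is T.

T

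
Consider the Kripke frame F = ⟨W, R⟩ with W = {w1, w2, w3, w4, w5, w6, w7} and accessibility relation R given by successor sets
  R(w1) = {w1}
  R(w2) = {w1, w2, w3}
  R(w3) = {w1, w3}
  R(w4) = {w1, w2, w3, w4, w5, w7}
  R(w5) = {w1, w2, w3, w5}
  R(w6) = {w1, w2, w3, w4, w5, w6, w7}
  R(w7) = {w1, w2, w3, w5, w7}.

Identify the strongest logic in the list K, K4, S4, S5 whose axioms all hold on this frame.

S4

Transitive (axiom 4): yes — every two-step R-path is closed by a direct edge.
Reflexive (axiom T): yes — every world is R-related to itself.
Euclidean (axiom 5): no — w2 R w1 and w2 R w3, but not w1 R w3.
So F validates K, K4, S4; S5 would additionally require R to be Euclidean. The strongest is S4.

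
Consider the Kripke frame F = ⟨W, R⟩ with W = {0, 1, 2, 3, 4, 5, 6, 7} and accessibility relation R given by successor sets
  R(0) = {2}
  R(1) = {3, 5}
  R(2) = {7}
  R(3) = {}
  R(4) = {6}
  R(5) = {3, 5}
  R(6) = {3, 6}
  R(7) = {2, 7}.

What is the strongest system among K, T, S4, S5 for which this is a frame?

Reflexive (axiom T): no — 0 is not related to itself.
Transitive (axiom 4): no — 0 R 2 and 2 R 7, but not 0 R 7.
Euclidean (axiom 5): no — 1 R 3 and 1 R 5, but not 3 R 5.
So F validates K; T would additionally require R to be reflexive. The strongest is K.

K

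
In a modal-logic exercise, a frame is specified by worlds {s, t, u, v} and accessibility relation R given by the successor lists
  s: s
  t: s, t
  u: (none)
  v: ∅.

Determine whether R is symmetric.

Symmetric: no — t R s but not s R t.

No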